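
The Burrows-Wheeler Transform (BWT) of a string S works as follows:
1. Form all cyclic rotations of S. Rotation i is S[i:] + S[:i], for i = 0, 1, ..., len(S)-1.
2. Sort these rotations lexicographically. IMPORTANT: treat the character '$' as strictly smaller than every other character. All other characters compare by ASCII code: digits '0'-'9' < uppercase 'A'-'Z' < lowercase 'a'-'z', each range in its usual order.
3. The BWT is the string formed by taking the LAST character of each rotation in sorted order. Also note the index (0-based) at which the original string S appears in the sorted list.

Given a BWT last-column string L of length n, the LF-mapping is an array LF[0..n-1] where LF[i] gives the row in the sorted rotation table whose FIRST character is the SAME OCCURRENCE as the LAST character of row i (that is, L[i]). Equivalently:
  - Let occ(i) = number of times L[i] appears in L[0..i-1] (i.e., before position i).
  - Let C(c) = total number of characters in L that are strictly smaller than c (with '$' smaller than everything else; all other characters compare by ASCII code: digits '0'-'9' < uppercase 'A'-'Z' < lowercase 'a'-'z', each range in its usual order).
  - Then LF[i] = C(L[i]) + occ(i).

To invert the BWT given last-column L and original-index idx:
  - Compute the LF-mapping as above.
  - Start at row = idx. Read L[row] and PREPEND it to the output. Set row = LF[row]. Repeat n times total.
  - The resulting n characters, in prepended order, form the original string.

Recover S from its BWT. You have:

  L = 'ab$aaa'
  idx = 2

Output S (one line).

LF mapping: 1 5 0 2 3 4
Walk LF starting at row 2, prepending L[row]:
  step 1: row=2, L[2]='$', prepend. Next row=LF[2]=0
  step 2: row=0, L[0]='a', prepend. Next row=LF[0]=1
  step 3: row=1, L[1]='b', prepend. Next row=LF[1]=5
  step 4: row=5, L[5]='a', prepend. Next row=LF[5]=4
  step 5: row=4, L[4]='a', prepend. Next row=LF[4]=3
  step 6: row=3, L[3]='a', prepend. Next row=LF[3]=2
Reversed output: aaaba$

Answer: aaaba$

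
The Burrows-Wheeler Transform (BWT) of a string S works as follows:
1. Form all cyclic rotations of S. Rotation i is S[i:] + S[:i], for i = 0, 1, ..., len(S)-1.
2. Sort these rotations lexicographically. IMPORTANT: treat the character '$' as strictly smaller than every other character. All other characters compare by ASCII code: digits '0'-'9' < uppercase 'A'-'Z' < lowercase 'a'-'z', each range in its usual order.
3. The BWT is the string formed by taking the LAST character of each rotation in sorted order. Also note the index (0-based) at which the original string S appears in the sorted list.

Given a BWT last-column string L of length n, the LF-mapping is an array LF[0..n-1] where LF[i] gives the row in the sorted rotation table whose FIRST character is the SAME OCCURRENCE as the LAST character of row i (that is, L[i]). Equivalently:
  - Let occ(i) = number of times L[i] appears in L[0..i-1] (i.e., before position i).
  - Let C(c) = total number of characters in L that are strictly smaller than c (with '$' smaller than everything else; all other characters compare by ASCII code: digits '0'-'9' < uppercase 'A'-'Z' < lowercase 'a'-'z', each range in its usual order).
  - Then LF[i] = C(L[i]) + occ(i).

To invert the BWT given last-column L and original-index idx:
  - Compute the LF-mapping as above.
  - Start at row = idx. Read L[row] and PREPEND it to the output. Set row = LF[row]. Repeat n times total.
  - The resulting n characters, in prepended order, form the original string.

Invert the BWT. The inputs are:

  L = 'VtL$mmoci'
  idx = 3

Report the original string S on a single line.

Answer: commitLV$

Derivation:
LF mapping: 2 8 1 0 5 6 7 3 4
Walk LF starting at row 3, prepending L[row]:
  step 1: row=3, L[3]='$', prepend. Next row=LF[3]=0
  step 2: row=0, L[0]='V', prepend. Next row=LF[0]=2
  step 3: row=2, L[2]='L', prepend. Next row=LF[2]=1
  step 4: row=1, L[1]='t', prepend. Next row=LF[1]=8
  step 5: row=8, L[8]='i', prepend. Next row=LF[8]=4
  step 6: row=4, L[4]='m', prepend. Next row=LF[4]=5
  step 7: row=5, L[5]='m', prepend. Next row=LF[5]=6
  step 8: row=6, L[6]='o', prepend. Next row=LF[6]=7
  step 9: row=7, L[7]='c', prepend. Next row=LF[7]=3
Reversed output: commitLV$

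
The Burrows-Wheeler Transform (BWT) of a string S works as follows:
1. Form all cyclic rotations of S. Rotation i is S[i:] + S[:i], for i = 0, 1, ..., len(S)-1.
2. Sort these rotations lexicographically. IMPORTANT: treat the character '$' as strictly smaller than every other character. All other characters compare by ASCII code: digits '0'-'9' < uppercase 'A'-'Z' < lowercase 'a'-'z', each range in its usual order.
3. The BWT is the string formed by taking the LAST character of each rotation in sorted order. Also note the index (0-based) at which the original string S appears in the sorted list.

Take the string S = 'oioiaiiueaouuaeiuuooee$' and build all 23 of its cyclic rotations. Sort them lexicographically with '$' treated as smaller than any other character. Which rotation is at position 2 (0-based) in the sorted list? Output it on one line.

All 23 rotations (rotation i = S[i:]+S[:i]):
  rot[0] = oioiaiiueaouuaeiuuooee$
  rot[1] = ioiaiiueaouuaeiuuooee$o
  rot[2] = oiaiiueaouuaeiuuooee$oi
  rot[3] = iaiiueaouuaeiuuooee$oio
  rot[4] = aiiueaouuaeiuuooee$oioi
  rot[5] = iiueaouuaeiuuooee$oioia
  rot[6] = iueaouuaeiuuooee$oioiai
  rot[7] = ueaouuaeiuuooee$oioiaii
  rot[8] = eaouuaeiuuooee$oioiaiiu
  rot[9] = aouuaeiuuooee$oioiaiiue
  rot[10] = ouuaeiuuooee$oioiaiiuea
  rot[11] = uuaeiuuooee$oioiaiiueao
  rot[12] = uaeiuuooee$oioiaiiueaou
  rot[13] = aeiuuooee$oioiaiiueaouu
  rot[14] = eiuuooee$oioiaiiueaouua
  rot[15] = iuuooee$oioiaiiueaouuae
  rot[16] = uuooee$oioiaiiueaouuaei
  rot[17] = uooee$oioiaiiueaouuaeiu
  rot[18] = ooee$oioiaiiueaouuaeiuu
  rot[19] = oee$oioiaiiueaouuaeiuuo
  rot[20] = ee$oioiaiiueaouuaeiuuoo
  rot[21] = e$oioiaiiueaouuaeiuuooe
  rot[22] = $oioiaiiueaouuaeiuuooee
Sorted (with $ < everything):
  sorted[0] = $oioiaiiueaouuaeiuuooee
  sorted[1] = aeiuuooee$oioiaiiueaouu
  sorted[2] = aiiueaouuaeiuuooee$oioi
  sorted[3] = aouuaeiuuooee$oioiaiiue
  sorted[4] = e$oioiaiiueaouuaeiuuooe
  sorted[5] = eaouuaeiuuooee$oioiaiiu
  sorted[6] = ee$oioiaiiueaouuaeiuuoo
  sorted[7] = eiuuooee$oioiaiiueaouua
  sorted[8] = iaiiueaouuaeiuuooee$oio
  sorted[9] = iiueaouuaeiuuooee$oioia
  sorted[10] = ioiaiiueaouuaeiuuooee$o
  sorted[11] = iueaouuaeiuuooee$oioiai
  sorted[12] = iuuooee$oioiaiiueaouuae
  sorted[13] = oee$oioiaiiueaouuaeiuuo
  sorted[14] = oiaiiueaouuaeiuuooee$oi
  sorted[15] = oioiaiiueaouuaeiuuooee$
  sorted[16] = ooee$oioiaiiueaouuaeiuu
  sorted[17] = ouuaeiuuooee$oioiaiiuea
  sorted[18] = uaeiuuooee$oioiaiiueaou
  sorted[19] = ueaouuaeiuuooee$oioiaii
  sorted[20] = uooee$oioiaiiueaouuaeiu
  sorted[21] = uuaeiuuooee$oioiaiiueao
  sorted[22] = uuooee$oioiaiiueaouuaei
sorted[2] = aiiueaouuaeiuuooee$oioi

Answer: aiiueaouuaeiuuooee$oioi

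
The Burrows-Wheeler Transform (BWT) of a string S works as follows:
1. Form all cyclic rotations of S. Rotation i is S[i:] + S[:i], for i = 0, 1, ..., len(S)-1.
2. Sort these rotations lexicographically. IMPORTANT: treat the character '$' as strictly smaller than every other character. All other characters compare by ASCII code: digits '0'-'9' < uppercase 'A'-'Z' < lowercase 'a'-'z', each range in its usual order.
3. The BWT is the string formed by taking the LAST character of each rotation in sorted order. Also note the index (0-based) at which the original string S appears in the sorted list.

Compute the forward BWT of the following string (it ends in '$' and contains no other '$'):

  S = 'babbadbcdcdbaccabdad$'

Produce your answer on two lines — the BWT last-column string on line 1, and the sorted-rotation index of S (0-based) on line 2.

Answer: dbcbdb$dbadacadbabcac
6

Derivation:
All 21 rotations (rotation i = S[i:]+S[:i]):
  rot[0] = babbadbcdcdbaccabdad$
  rot[1] = abbadbcdcdbaccabdad$b
  rot[2] = bbadbcdcdbaccabdad$ba
  rot[3] = badbcdcdbaccabdad$bab
  rot[4] = adbcdcdbaccabdad$babb
  rot[5] = dbcdcdbaccabdad$babba
  rot[6] = bcdcdbaccabdad$babbad
  rot[7] = cdcdbaccabdad$babbadb
  rot[8] = dcdbaccabdad$babbadbc
  rot[9] = cdbaccabdad$babbadbcd
  rot[10] = dbaccabdad$babbadbcdc
  rot[11] = baccabdad$babbadbcdcd
  rot[12] = accabdad$babbadbcdcdb
  rot[13] = ccabdad$babbadbcdcdba
  rot[14] = cabdad$babbadbcdcdbac
  rot[15] = abdad$babbadbcdcdbacc
  rot[16] = bdad$babbadbcdcdbacca
  rot[17] = dad$babbadbcdcdbaccab
  rot[18] = ad$babbadbcdcdbaccabd
  rot[19] = d$babbadbcdcdbaccabda
  rot[20] = $babbadbcdcdbaccabdad
Sorted (with $ < everything):
  sorted[0] = $babbadbcdcdbaccabdad  (last char: 'd')
  sorted[1] = abbadbcdcdbaccabdad$b  (last char: 'b')
  sorted[2] = abdad$babbadbcdcdbacc  (last char: 'c')
  sorted[3] = accabdad$babbadbcdcdb  (last char: 'b')
  sorted[4] = ad$babbadbcdcdbaccabd  (last char: 'd')
  sorted[5] = adbcdcdbaccabdad$babb  (last char: 'b')
  sorted[6] = babbadbcdcdbaccabdad$  (last char: '$')
  sorted[7] = baccabdad$babbadbcdcd  (last char: 'd')
  sorted[8] = badbcdcdbaccabdad$bab  (last char: 'b')
  sorted[9] = bbadbcdcdbaccabdad$ba  (last char: 'a')
  sorted[10] = bcdcdbaccabdad$babbad  (last char: 'd')
  sorted[11] = bdad$babbadbcdcdbacca  (last char: 'a')
  sorted[12] = cabdad$babbadbcdcdbac  (last char: 'c')
  sorted[13] = ccabdad$babbadbcdcdba  (last char: 'a')
  sorted[14] = cdbaccabdad$babbadbcd  (last char: 'd')
  sorted[15] = cdcdbaccabdad$babbadb  (last char: 'b')
  sorted[16] = d$babbadbcdcdbaccabda  (last char: 'a')
  sorted[17] = dad$babbadbcdcdbaccab  (last char: 'b')
  sorted[18] = dbaccabdad$babbadbcdc  (last char: 'c')
  sorted[19] = dbcdcdbaccabdad$babba  (last char: 'a')
  sorted[20] = dcdbaccabdad$babbadbc  (last char: 'c')
Last column: dbcbdb$dbadacadbabcac
Original string S is at sorted index 6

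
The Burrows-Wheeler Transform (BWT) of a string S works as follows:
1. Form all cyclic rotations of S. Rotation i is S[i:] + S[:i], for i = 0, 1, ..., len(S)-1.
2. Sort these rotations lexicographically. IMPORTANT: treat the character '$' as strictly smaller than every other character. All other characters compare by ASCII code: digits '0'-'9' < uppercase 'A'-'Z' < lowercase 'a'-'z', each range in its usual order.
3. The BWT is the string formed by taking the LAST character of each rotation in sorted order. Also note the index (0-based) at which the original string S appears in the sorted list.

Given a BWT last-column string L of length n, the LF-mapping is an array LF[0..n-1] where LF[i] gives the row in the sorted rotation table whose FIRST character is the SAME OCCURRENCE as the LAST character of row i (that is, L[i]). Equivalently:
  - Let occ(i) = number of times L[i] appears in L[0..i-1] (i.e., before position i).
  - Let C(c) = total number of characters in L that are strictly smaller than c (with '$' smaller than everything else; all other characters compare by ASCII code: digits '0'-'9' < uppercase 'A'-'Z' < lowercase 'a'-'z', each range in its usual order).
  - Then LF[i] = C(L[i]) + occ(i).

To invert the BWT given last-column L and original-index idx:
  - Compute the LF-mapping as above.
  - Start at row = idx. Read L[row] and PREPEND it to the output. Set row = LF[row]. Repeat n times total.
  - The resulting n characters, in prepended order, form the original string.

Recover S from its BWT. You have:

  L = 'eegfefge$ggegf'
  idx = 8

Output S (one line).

LF mapping: 1 2 9 6 3 7 10 4 0 11 12 5 13 8
Walk LF starting at row 8, prepending L[row]:
  step 1: row=8, L[8]='$', prepend. Next row=LF[8]=0
  step 2: row=0, L[0]='e', prepend. Next row=LF[0]=1
  step 3: row=1, L[1]='e', prepend. Next row=LF[1]=2
  step 4: row=2, L[2]='g', prepend. Next row=LF[2]=9
  step 5: row=9, L[9]='g', prepend. Next row=LF[9]=11
  step 6: row=11, L[11]='e', prepend. Next row=LF[11]=5
  step 7: row=5, L[5]='f', prepend. Next row=LF[5]=7
  step 8: row=7, L[7]='e', prepend. Next row=LF[7]=4
  step 9: row=4, L[4]='e', prepend. Next row=LF[4]=3
  step 10: row=3, L[3]='f', prepend. Next row=LF[3]=6
  step 11: row=6, L[6]='g', prepend. Next row=LF[6]=10
  step 12: row=10, L[10]='g', prepend. Next row=LF[10]=12
  step 13: row=12, L[12]='g', prepend. Next row=LF[12]=13
  step 14: row=13, L[13]='f', prepend. Next row=LF[13]=8
Reversed output: fgggfeefeggee$

Answer: fgggfeefeggee$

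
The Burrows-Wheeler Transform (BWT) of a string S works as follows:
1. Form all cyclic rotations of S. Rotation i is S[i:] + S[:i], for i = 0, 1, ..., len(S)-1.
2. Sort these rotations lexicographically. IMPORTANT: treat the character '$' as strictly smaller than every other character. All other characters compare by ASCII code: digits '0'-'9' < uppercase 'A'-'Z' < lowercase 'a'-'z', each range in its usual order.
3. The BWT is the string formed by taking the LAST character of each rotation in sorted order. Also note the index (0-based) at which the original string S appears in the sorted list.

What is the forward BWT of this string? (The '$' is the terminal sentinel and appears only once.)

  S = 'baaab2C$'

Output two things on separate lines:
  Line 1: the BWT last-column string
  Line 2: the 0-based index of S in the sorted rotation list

Answer: Cb2baaa$
7

Derivation:
All 8 rotations (rotation i = S[i:]+S[:i]):
  rot[0] = baaab2C$
  rot[1] = aaab2C$b
  rot[2] = aab2C$ba
  rot[3] = ab2C$baa
  rot[4] = b2C$baaa
  rot[5] = 2C$baaab
  rot[6] = C$baaab2
  rot[7] = $baaab2C
Sorted (with $ < everything):
  sorted[0] = $baaab2C  (last char: 'C')
  sorted[1] = 2C$baaab  (last char: 'b')
  sorted[2] = C$baaab2  (last char: '2')
  sorted[3] = aaab2C$b  (last char: 'b')
  sorted[4] = aab2C$ba  (last char: 'a')
  sorted[5] = ab2C$baa  (last char: 'a')
  sorted[6] = b2C$baaa  (last char: 'a')
  sorted[7] = baaab2C$  (last char: '$')
Last column: Cb2baaa$
Original string S is at sorted index 7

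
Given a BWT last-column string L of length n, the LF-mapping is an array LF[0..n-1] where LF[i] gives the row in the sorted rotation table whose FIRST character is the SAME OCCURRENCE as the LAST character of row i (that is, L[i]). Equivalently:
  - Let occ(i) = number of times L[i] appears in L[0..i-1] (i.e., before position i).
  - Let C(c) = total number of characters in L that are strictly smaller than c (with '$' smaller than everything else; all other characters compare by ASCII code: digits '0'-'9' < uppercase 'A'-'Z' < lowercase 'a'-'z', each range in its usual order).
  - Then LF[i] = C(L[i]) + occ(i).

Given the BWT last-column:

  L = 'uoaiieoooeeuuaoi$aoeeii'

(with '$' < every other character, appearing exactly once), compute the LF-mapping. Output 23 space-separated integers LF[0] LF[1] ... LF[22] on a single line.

Char counts: '$':1, 'a':3, 'e':5, 'i':5, 'o':6, 'u':3
C (first-col start): C('$')=0, C('a')=1, C('e')=4, C('i')=9, C('o')=14, C('u')=20
L[0]='u': occ=0, LF[0]=C('u')+0=20+0=20
L[1]='o': occ=0, LF[1]=C('o')+0=14+0=14
L[2]='a': occ=0, LF[2]=C('a')+0=1+0=1
L[3]='i': occ=0, LF[3]=C('i')+0=9+0=9
L[4]='i': occ=1, LF[4]=C('i')+1=9+1=10
L[5]='e': occ=0, LF[5]=C('e')+0=4+0=4
L[6]='o': occ=1, LF[6]=C('o')+1=14+1=15
L[7]='o': occ=2, LF[7]=C('o')+2=14+2=16
L[8]='o': occ=3, LF[8]=C('o')+3=14+3=17
L[9]='e': occ=1, LF[9]=C('e')+1=4+1=5
L[10]='e': occ=2, LF[10]=C('e')+2=4+2=6
L[11]='u': occ=1, LF[11]=C('u')+1=20+1=21
L[12]='u': occ=2, LF[12]=C('u')+2=20+2=22
L[13]='a': occ=1, LF[13]=C('a')+1=1+1=2
L[14]='o': occ=4, LF[14]=C('o')+4=14+4=18
L[15]='i': occ=2, LF[15]=C('i')+2=9+2=11
L[16]='$': occ=0, LF[16]=C('$')+0=0+0=0
L[17]='a': occ=2, LF[17]=C('a')+2=1+2=3
L[18]='o': occ=5, LF[18]=C('o')+5=14+5=19
L[19]='e': occ=3, LF[19]=C('e')+3=4+3=7
L[20]='e': occ=4, LF[20]=C('e')+4=4+4=8
L[21]='i': occ=3, LF[21]=C('i')+3=9+3=12
L[22]='i': occ=4, LF[22]=C('i')+4=9+4=13

Answer: 20 14 1 9 10 4 15 16 17 5 6 21 22 2 18 11 0 3 19 7 8 12 13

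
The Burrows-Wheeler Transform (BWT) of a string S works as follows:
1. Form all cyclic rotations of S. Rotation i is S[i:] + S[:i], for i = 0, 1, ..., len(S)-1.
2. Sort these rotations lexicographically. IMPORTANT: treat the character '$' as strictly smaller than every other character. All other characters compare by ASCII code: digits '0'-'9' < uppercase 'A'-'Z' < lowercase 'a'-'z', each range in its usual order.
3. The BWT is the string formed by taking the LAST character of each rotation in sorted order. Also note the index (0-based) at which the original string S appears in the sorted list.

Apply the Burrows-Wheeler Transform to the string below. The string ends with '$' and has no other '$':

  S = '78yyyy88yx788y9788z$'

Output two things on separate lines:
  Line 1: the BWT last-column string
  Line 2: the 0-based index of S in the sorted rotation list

All 20 rotations (rotation i = S[i:]+S[:i]):
  rot[0] = 78yyyy88yx788y9788z$
  rot[1] = 8yyyy88yx788y9788z$7
  rot[2] = yyyy88yx788y9788z$78
  rot[3] = yyy88yx788y9788z$78y
  rot[4] = yy88yx788y9788z$78yy
  rot[5] = y88yx788y9788z$78yyy
  rot[6] = 88yx788y9788z$78yyyy
  rot[7] = 8yx788y9788z$78yyyy8
  rot[8] = yx788y9788z$78yyyy88
  rot[9] = x788y9788z$78yyyy88y
  rot[10] = 788y9788z$78yyyy88yx
  rot[11] = 88y9788z$78yyyy88yx7
  rot[12] = 8y9788z$78yyyy88yx78
  rot[13] = y9788z$78yyyy88yx788
  rot[14] = 9788z$78yyyy88yx788y
  rot[15] = 788z$78yyyy88yx788y9
  rot[16] = 88z$78yyyy88yx788y97
  rot[17] = 8z$78yyyy88yx788y978
  rot[18] = z$78yyyy88yx788y9788
  rot[19] = $78yyyy88yx788y9788z
Sorted (with $ < everything):
  sorted[0] = $78yyyy88yx788y9788z  (last char: 'z')
  sorted[1] = 788y9788z$78yyyy88yx  (last char: 'x')
  sorted[2] = 788z$78yyyy88yx788y9  (last char: '9')
  sorted[3] = 78yyyy88yx788y9788z$  (last char: '$')
  sorted[4] = 88y9788z$78yyyy88yx7  (last char: '7')
  sorted[5] = 88yx788y9788z$78yyyy  (last char: 'y')
  sorted[6] = 88z$78yyyy88yx788y97  (last char: '7')
  sorted[7] = 8y9788z$78yyyy88yx78  (last char: '8')
  sorted[8] = 8yx788y9788z$78yyyy8  (last char: '8')
  sorted[9] = 8yyyy88yx788y9788z$7  (last char: '7')
  sorted[10] = 8z$78yyyy88yx788y978  (last char: '8')
  sorted[11] = 9788z$78yyyy88yx788y  (last char: 'y')
  sorted[12] = x788y9788z$78yyyy88y  (last char: 'y')
  sorted[13] = y88yx788y9788z$78yyy  (last char: 'y')
  sorted[14] = y9788z$78yyyy88yx788  (last char: '8')
  sorted[15] = yx788y9788z$78yyyy88  (last char: '8')
  sorted[16] = yy88yx788y9788z$78yy  (last char: 'y')
  sorted[17] = yyy88yx788y9788z$78y  (last char: 'y')
  sorted[18] = yyyy88yx788y9788z$78  (last char: '8')
  sorted[19] = z$78yyyy88yx788y9788  (last char: '8')
Last column: zx9$7y78878yyy88yy88
Original string S is at sorted index 3

Answer: zx9$7y78878yyy88yy88
3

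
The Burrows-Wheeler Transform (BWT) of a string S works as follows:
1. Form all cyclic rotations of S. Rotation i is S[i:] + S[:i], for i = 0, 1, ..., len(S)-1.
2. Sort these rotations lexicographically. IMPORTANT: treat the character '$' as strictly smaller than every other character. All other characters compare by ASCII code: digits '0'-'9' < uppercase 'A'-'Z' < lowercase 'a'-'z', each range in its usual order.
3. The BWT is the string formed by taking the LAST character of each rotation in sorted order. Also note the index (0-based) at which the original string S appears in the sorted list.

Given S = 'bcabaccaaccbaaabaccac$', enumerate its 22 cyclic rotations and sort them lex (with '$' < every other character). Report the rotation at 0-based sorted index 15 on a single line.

All 22 rotations (rotation i = S[i:]+S[:i]):
  rot[0] = bcabaccaaccbaaabaccac$
  rot[1] = cabaccaaccbaaabaccac$b
  rot[2] = abaccaaccbaaabaccac$bc
  rot[3] = baccaaccbaaabaccac$bca
  rot[4] = accaaccbaaabaccac$bcab
  rot[5] = ccaaccbaaabaccac$bcaba
  rot[6] = caaccbaaabaccac$bcabac
  rot[7] = aaccbaaabaccac$bcabacc
  rot[8] = accbaaabaccac$bcabacca
  rot[9] = ccbaaabaccac$bcabaccaa
  rot[10] = cbaaabaccac$bcabaccaac
  rot[11] = baaabaccac$bcabaccaacc
  rot[12] = aaabaccac$bcabaccaaccb
  rot[13] = aabaccac$bcabaccaaccba
  rot[14] = abaccac$bcabaccaaccbaa
  rot[15] = baccac$bcabaccaaccbaaa
  rot[16] = accac$bcabaccaaccbaaab
  rot[17] = ccac$bcabaccaaccbaaaba
  rot[18] = cac$bcabaccaaccbaaabac
  rot[19] = ac$bcabaccaaccbaaabacc
  rot[20] = c$bcabaccaaccbaaabacca
  rot[21] = $bcabaccaaccbaaabaccac
Sorted (with $ < everything):
  sorted[0] = $bcabaccaaccbaaabaccac
  sorted[1] = aaabaccac$bcabaccaaccb
  sorted[2] = aabaccac$bcabaccaaccba
  sorted[3] = aaccbaaabaccac$bcabacc
  sorted[4] = abaccaaccbaaabaccac$bc
  sorted[5] = abaccac$bcabaccaaccbaa
  sorted[6] = ac$bcabaccaaccbaaabacc
  sorted[7] = accaaccbaaabaccac$bcab
  sorted[8] = accac$bcabaccaaccbaaab
  sorted[9] = accbaaabaccac$bcabacca
  sorted[10] = baaabaccac$bcabaccaacc
  sorted[11] = baccaaccbaaabaccac$bca
  sorted[12] = baccac$bcabaccaaccbaaa
  sorted[13] = bcabaccaaccbaaabaccac$
  sorted[14] = c$bcabaccaaccbaaabacca
  sorted[15] = caaccbaaabaccac$bcabac
  sorted[16] = cabaccaaccbaaabaccac$b
  sorted[17] = cac$bcabaccaaccbaaabac
  sorted[18] = cbaaabaccac$bcabaccaac
  sorted[19] = ccaaccbaaabaccac$bcaba
  sorted[20] = ccac$bcabaccaaccbaaaba
  sorted[21] = ccbaaabaccac$bcabaccaa
sorted[15] = caaccbaaabaccac$bcabac

Answer: caaccbaaabaccac$bcabac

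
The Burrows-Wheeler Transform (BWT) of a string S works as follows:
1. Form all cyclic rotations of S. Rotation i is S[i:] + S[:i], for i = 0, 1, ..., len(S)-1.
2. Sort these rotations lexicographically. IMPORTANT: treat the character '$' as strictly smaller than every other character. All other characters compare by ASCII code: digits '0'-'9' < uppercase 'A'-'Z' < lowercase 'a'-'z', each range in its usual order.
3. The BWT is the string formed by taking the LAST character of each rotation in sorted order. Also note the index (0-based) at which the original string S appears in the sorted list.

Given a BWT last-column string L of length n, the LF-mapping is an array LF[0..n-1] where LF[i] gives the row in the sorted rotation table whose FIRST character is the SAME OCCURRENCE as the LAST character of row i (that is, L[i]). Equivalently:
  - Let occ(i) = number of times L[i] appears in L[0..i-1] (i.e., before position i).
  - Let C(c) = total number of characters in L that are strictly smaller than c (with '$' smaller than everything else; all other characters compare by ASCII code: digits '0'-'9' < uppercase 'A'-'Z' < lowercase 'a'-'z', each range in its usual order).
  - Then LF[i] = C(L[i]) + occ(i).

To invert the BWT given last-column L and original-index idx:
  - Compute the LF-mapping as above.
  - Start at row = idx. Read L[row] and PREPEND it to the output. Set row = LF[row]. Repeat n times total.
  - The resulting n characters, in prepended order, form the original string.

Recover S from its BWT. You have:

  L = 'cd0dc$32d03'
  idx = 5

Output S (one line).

LF mapping: 6 8 1 9 7 0 4 3 10 2 5
Walk LF starting at row 5, prepending L[row]:
  step 1: row=5, L[5]='$', prepend. Next row=LF[5]=0
  step 2: row=0, L[0]='c', prepend. Next row=LF[0]=6
  step 3: row=6, L[6]='3', prepend. Next row=LF[6]=4
  step 4: row=4, L[4]='c', prepend. Next row=LF[4]=7
  step 5: row=7, L[7]='2', prepend. Next row=LF[7]=3
  step 6: row=3, L[3]='d', prepend. Next row=LF[3]=9
  step 7: row=9, L[9]='0', prepend. Next row=LF[9]=2
  step 8: row=2, L[2]='0', prepend. Next row=LF[2]=1
  step 9: row=1, L[1]='d', prepend. Next row=LF[1]=8
  step 10: row=8, L[8]='d', prepend. Next row=LF[8]=10
  step 11: row=10, L[10]='3', prepend. Next row=LF[10]=5
Reversed output: 3dd00d2c3c$

Answer: 3dd00d2c3c$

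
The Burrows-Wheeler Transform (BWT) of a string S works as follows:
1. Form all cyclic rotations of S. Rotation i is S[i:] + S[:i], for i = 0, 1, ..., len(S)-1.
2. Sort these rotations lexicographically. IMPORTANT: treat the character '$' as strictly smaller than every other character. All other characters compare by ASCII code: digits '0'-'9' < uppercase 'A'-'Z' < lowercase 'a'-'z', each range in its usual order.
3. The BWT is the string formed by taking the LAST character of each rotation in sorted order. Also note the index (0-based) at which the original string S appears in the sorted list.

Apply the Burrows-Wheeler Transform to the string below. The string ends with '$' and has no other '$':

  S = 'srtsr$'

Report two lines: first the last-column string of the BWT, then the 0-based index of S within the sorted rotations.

All 6 rotations (rotation i = S[i:]+S[:i]):
  rot[0] = srtsr$
  rot[1] = rtsr$s
  rot[2] = tsr$sr
  rot[3] = sr$srt
  rot[4] = r$srts
  rot[5] = $srtsr
Sorted (with $ < everything):
  sorted[0] = $srtsr  (last char: 'r')
  sorted[1] = r$srts  (last char: 's')
  sorted[2] = rtsr$s  (last char: 's')
  sorted[3] = sr$srt  (last char: 't')
  sorted[4] = srtsr$  (last char: '$')
  sorted[5] = tsr$sr  (last char: 'r')
Last column: rsst$r
Original string S is at sorted index 4

Answer: rsst$r
4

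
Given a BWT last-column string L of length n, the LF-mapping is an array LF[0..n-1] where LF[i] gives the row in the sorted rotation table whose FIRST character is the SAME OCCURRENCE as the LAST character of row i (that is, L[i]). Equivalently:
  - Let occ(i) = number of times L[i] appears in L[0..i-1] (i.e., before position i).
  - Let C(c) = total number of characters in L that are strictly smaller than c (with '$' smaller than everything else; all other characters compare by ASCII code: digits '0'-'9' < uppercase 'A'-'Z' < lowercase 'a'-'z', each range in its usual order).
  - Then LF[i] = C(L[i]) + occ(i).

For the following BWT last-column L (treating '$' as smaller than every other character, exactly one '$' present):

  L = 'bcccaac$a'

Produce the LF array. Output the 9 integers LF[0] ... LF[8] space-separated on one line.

Char counts: '$':1, 'a':3, 'b':1, 'c':4
C (first-col start): C('$')=0, C('a')=1, C('b')=4, C('c')=5
L[0]='b': occ=0, LF[0]=C('b')+0=4+0=4
L[1]='c': occ=0, LF[1]=C('c')+0=5+0=5
L[2]='c': occ=1, LF[2]=C('c')+1=5+1=6
L[3]='c': occ=2, LF[3]=C('c')+2=5+2=7
L[4]='a': occ=0, LF[4]=C('a')+0=1+0=1
L[5]='a': occ=1, LF[5]=C('a')+1=1+1=2
L[6]='c': occ=3, LF[6]=C('c')+3=5+3=8
L[7]='$': occ=0, LF[7]=C('$')+0=0+0=0
L[8]='a': occ=2, LF[8]=C('a')+2=1+2=3

Answer: 4 5 6 7 1 2 8 0 3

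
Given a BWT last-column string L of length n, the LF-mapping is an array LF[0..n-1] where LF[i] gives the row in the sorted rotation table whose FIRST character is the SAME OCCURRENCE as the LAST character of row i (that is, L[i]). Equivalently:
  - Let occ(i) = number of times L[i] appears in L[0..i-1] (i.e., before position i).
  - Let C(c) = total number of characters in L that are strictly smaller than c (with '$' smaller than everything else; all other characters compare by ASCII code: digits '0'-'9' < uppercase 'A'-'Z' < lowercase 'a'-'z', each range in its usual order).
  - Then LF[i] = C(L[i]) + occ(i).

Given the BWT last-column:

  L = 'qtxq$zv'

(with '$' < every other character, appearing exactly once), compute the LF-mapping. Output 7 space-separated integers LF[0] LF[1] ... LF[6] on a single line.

Answer: 1 3 5 2 0 6 4

Derivation:
Char counts: '$':1, 'q':2, 't':1, 'v':1, 'x':1, 'z':1
C (first-col start): C('$')=0, C('q')=1, C('t')=3, C('v')=4, C('x')=5, C('z')=6
L[0]='q': occ=0, LF[0]=C('q')+0=1+0=1
L[1]='t': occ=0, LF[1]=C('t')+0=3+0=3
L[2]='x': occ=0, LF[2]=C('x')+0=5+0=5
L[3]='q': occ=1, LF[3]=C('q')+1=1+1=2
L[4]='$': occ=0, LF[4]=C('$')+0=0+0=0
L[5]='z': occ=0, LF[5]=C('z')+0=6+0=6
L[6]='v': occ=0, LF[6]=C('v')+0=4+0=4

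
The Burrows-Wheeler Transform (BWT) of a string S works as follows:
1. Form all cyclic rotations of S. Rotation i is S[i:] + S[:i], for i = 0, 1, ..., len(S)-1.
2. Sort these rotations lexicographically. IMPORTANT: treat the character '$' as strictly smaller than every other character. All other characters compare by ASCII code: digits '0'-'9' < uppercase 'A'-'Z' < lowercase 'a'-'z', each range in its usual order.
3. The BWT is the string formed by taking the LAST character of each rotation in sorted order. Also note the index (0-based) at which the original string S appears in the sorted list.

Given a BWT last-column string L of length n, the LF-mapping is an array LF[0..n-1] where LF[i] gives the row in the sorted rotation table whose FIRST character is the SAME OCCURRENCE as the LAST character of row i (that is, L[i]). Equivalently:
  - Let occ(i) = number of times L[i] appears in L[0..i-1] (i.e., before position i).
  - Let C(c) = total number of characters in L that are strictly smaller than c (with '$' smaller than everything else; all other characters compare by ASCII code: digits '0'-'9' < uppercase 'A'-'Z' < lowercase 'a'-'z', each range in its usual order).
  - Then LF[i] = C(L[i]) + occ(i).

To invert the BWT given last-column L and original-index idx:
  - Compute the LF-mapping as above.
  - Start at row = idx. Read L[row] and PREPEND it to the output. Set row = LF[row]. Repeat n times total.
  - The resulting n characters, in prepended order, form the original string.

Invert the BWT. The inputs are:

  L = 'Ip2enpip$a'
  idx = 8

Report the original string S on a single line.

LF mapping: 2 7 1 4 6 8 5 9 0 3
Walk LF starting at row 8, prepending L[row]:
  step 1: row=8, L[8]='$', prepend. Next row=LF[8]=0
  step 2: row=0, L[0]='I', prepend. Next row=LF[0]=2
  step 3: row=2, L[2]='2', prepend. Next row=LF[2]=1
  step 4: row=1, L[1]='p', prepend. Next row=LF[1]=7
  step 5: row=7, L[7]='p', prepend. Next row=LF[7]=9
  step 6: row=9, L[9]='a', prepend. Next row=LF[9]=3
  step 7: row=3, L[3]='e', prepend. Next row=LF[3]=4
  step 8: row=4, L[4]='n', prepend. Next row=LF[4]=6
  step 9: row=6, L[6]='i', prepend. Next row=LF[6]=5
  step 10: row=5, L[5]='p', prepend. Next row=LF[5]=8
Reversed output: pineapp2I$

Answer: pineapp2I$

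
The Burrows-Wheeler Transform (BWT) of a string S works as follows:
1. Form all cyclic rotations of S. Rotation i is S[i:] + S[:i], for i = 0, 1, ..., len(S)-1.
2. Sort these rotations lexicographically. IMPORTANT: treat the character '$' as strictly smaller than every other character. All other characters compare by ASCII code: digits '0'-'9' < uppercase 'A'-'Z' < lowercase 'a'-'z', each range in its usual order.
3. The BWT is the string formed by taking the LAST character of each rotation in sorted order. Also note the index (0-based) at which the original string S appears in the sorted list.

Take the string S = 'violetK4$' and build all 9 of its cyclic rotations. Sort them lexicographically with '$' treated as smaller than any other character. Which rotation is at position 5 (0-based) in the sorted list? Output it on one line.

Answer: letK4$vio

Derivation:
All 9 rotations (rotation i = S[i:]+S[:i]):
  rot[0] = violetK4$
  rot[1] = ioletK4$v
  rot[2] = oletK4$vi
  rot[3] = letK4$vio
  rot[4] = etK4$viol
  rot[5] = tK4$viole
  rot[6] = K4$violet
  rot[7] = 4$violetK
  rot[8] = $violetK4
Sorted (with $ < everything):
  sorted[0] = $violetK4
  sorted[1] = 4$violetK
  sorted[2] = K4$violet
  sorted[3] = etK4$viol
  sorted[4] = ioletK4$v
  sorted[5] = letK4$vio
  sorted[6] = oletK4$vi
  sorted[7] = tK4$viole
  sorted[8] = violetK4$
sorted[5] = letK4$vio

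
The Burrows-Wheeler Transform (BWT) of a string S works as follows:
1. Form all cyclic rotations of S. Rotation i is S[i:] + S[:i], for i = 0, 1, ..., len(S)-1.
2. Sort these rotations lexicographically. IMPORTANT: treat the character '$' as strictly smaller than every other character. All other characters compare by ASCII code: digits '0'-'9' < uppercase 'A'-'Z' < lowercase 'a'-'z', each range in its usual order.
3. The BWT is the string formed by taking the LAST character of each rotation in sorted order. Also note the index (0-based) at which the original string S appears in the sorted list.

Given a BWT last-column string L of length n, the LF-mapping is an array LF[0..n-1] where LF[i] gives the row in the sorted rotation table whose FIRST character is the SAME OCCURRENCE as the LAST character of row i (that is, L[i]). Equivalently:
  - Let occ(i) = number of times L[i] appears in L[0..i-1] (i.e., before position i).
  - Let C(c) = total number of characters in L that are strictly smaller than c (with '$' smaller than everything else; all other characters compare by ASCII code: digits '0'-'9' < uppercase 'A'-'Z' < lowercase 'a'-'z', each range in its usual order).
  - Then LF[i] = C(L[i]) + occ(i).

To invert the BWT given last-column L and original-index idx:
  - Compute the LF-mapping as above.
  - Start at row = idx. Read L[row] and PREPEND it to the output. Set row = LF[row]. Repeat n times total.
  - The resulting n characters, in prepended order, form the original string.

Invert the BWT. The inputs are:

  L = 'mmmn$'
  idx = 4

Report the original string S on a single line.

Answer: nmmm$

Derivation:
LF mapping: 1 2 3 4 0
Walk LF starting at row 4, prepending L[row]:
  step 1: row=4, L[4]='$', prepend. Next row=LF[4]=0
  step 2: row=0, L[0]='m', prepend. Next row=LF[0]=1
  step 3: row=1, L[1]='m', prepend. Next row=LF[1]=2
  step 4: row=2, L[2]='m', prepend. Next row=LF[2]=3
  step 5: row=3, L[3]='n', prepend. Next row=LF[3]=4
Reversed output: nmmm$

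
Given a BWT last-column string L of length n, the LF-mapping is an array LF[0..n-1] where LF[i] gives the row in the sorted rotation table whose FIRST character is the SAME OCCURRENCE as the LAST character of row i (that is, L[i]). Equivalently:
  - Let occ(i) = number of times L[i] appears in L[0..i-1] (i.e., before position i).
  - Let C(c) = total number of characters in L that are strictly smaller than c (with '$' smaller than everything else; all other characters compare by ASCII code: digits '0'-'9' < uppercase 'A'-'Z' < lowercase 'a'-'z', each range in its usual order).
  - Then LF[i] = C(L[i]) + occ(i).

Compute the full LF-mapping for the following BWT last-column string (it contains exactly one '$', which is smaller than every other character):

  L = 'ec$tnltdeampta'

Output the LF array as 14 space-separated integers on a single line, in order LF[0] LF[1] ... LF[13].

Answer: 5 3 0 11 9 7 12 4 6 1 8 10 13 2

Derivation:
Char counts: '$':1, 'a':2, 'c':1, 'd':1, 'e':2, 'l':1, 'm':1, 'n':1, 'p':1, 't':3
C (first-col start): C('$')=0, C('a')=1, C('c')=3, C('d')=4, C('e')=5, C('l')=7, C('m')=8, C('n')=9, C('p')=10, C('t')=11
L[0]='e': occ=0, LF[0]=C('e')+0=5+0=5
L[1]='c': occ=0, LF[1]=C('c')+0=3+0=3
L[2]='$': occ=0, LF[2]=C('$')+0=0+0=0
L[3]='t': occ=0, LF[3]=C('t')+0=11+0=11
L[4]='n': occ=0, LF[4]=C('n')+0=9+0=9
L[5]='l': occ=0, LF[5]=C('l')+0=7+0=7
L[6]='t': occ=1, LF[6]=C('t')+1=11+1=12
L[7]='d': occ=0, LF[7]=C('d')+0=4+0=4
L[8]='e': occ=1, LF[8]=C('e')+1=5+1=6
L[9]='a': occ=0, LF[9]=C('a')+0=1+0=1
L[10]='m': occ=0, LF[10]=C('m')+0=8+0=8
L[11]='p': occ=0, LF[11]=C('p')+0=10+0=10
L[12]='t': occ=2, LF[12]=C('t')+2=11+2=13
L[13]='a': occ=1, LF[13]=C('a')+1=1+1=2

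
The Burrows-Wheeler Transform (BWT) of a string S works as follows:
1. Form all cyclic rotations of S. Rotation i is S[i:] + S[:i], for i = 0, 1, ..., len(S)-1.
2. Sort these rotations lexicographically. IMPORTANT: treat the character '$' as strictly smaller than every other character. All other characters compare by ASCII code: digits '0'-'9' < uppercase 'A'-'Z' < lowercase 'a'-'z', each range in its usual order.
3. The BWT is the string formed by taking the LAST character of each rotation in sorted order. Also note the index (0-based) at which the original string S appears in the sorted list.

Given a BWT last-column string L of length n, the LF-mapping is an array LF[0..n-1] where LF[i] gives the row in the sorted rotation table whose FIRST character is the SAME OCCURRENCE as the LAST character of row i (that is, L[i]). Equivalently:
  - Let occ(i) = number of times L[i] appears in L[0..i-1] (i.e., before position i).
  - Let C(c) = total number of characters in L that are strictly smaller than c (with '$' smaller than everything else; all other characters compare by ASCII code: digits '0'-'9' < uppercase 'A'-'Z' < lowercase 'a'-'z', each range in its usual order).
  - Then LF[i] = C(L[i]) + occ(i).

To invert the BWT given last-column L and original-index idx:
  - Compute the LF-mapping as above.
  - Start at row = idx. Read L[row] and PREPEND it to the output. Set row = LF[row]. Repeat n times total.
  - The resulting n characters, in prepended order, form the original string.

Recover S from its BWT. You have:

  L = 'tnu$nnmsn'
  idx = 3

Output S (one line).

Answer: nnnunmst$

Derivation:
LF mapping: 7 2 8 0 3 4 1 6 5
Walk LF starting at row 3, prepending L[row]:
  step 1: row=3, L[3]='$', prepend. Next row=LF[3]=0
  step 2: row=0, L[0]='t', prepend. Next row=LF[0]=7
  step 3: row=7, L[7]='s', prepend. Next row=LF[7]=6
  step 4: row=6, L[6]='m', prepend. Next row=LF[6]=1
  step 5: row=1, L[1]='n', prepend. Next row=LF[1]=2
  step 6: row=2, L[2]='u', prepend. Next row=LF[2]=8
  step 7: row=8, L[8]='n', prepend. Next row=LF[8]=5
  step 8: row=5, L[5]='n', prepend. Next row=LF[5]=4
  step 9: row=4, L[4]='n', prepend. Next row=LF[4]=3
Reversed output: nnnunmst$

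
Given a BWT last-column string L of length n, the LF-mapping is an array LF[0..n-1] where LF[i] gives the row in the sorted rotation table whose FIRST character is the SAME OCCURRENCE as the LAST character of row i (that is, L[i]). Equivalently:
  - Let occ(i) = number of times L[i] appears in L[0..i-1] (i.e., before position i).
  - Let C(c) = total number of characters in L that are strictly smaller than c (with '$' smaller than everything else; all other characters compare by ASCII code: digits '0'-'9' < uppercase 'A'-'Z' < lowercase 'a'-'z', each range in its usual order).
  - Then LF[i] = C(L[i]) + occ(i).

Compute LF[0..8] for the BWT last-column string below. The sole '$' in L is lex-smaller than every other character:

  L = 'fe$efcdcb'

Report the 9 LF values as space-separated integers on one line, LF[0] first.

Char counts: '$':1, 'b':1, 'c':2, 'd':1, 'e':2, 'f':2
C (first-col start): C('$')=0, C('b')=1, C('c')=2, C('d')=4, C('e')=5, C('f')=7
L[0]='f': occ=0, LF[0]=C('f')+0=7+0=7
L[1]='e': occ=0, LF[1]=C('e')+0=5+0=5
L[2]='$': occ=0, LF[2]=C('$')+0=0+0=0
L[3]='e': occ=1, LF[3]=C('e')+1=5+1=6
L[4]='f': occ=1, LF[4]=C('f')+1=7+1=8
L[5]='c': occ=0, LF[5]=C('c')+0=2+0=2
L[6]='d': occ=0, LF[6]=C('d')+0=4+0=4
L[7]='c': occ=1, LF[7]=C('c')+1=2+1=3
L[8]='b': occ=0, LF[8]=C('b')+0=1+0=1

Answer: 7 5 0 6 8 2 4 3 1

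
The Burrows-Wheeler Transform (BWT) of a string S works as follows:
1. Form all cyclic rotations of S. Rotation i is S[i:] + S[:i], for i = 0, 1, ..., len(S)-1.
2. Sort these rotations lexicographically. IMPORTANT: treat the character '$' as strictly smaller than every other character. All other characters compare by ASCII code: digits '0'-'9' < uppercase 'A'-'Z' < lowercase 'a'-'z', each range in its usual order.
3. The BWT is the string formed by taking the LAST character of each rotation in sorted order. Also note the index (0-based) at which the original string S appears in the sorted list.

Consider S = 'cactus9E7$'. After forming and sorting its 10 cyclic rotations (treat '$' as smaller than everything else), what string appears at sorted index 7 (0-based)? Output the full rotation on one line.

Answer: s9E7$cactu

Derivation:
All 10 rotations (rotation i = S[i:]+S[:i]):
  rot[0] = cactus9E7$
  rot[1] = actus9E7$c
  rot[2] = ctus9E7$ca
  rot[3] = tus9E7$cac
  rot[4] = us9E7$cact
  rot[5] = s9E7$cactu
  rot[6] = 9E7$cactus
  rot[7] = E7$cactus9
  rot[8] = 7$cactus9E
  rot[9] = $cactus9E7
Sorted (with $ < everything):
  sorted[0] = $cactus9E7
  sorted[1] = 7$cactus9E
  sorted[2] = 9E7$cactus
  sorted[3] = E7$cactus9
  sorted[4] = actus9E7$c
  sorted[5] = cactus9E7$
  sorted[6] = ctus9E7$ca
  sorted[7] = s9E7$cactu
  sorted[8] = tus9E7$cac
  sorted[9] = us9E7$cact
sorted[7] = s9E7$cactu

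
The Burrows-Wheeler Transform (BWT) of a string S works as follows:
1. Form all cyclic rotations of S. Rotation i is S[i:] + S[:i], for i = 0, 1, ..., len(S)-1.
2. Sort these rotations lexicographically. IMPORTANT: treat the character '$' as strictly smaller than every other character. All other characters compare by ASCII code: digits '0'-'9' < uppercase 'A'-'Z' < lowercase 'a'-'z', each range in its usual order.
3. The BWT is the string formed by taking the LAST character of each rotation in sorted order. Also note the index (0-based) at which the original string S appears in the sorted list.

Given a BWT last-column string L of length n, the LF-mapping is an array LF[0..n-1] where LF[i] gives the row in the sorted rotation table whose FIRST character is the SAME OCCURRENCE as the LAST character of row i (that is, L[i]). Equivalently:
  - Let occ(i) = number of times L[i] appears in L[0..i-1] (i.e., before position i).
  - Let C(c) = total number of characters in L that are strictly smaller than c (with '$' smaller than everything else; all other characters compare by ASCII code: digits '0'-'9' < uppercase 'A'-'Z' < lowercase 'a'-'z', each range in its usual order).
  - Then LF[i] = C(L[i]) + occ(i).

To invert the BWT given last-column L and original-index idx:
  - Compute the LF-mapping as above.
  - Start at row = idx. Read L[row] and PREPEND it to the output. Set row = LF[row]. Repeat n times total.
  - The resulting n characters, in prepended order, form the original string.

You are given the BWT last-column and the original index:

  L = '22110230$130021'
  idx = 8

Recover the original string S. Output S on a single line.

Answer: 13200231021012$

Derivation:
LF mapping: 9 10 5 6 1 11 13 2 0 7 14 3 4 12 8
Walk LF starting at row 8, prepending L[row]:
  step 1: row=8, L[8]='$', prepend. Next row=LF[8]=0
  step 2: row=0, L[0]='2', prepend. Next row=LF[0]=9
  step 3: row=9, L[9]='1', prepend. Next row=LF[9]=7
  step 4: row=7, L[7]='0', prepend. Next row=LF[7]=2
  step 5: row=2, L[2]='1', prepend. Next row=LF[2]=5
  step 6: row=5, L[5]='2', prepend. Next row=LF[5]=11
  step 7: row=11, L[11]='0', prepend. Next row=LF[11]=3
  step 8: row=3, L[3]='1', prepend. Next row=LF[3]=6
  step 9: row=6, L[6]='3', prepend. Next row=LF[6]=13
  step 10: row=13, L[13]='2', prepend. Next row=LF[13]=12
  step 11: row=12, L[12]='0', prepend. Next row=LF[12]=4
  step 12: row=4, L[4]='0', prepend. Next row=LF[4]=1
  step 13: row=1, L[1]='2', prepend. Next row=LF[1]=10
  step 14: row=10, L[10]='3', prepend. Next row=LF[10]=14
  step 15: row=14, L[14]='1', prepend. Next row=LF[14]=8
Reversed output: 13200231021012$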